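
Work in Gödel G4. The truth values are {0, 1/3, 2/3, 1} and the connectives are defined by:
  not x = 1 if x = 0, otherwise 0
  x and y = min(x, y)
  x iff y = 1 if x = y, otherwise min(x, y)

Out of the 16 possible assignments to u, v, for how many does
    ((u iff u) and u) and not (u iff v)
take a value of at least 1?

1

u = 0, v = 0 ↦ 0  <
u = 0, v = 1/3 ↦ 0  <
u = 0, v = 2/3 ↦ 0  <
u = 0, v = 1 ↦ 0  <
u = 1/3, v = 0 ↦ 1/3  <
u = 1/3, v = 1/3 ↦ 0  <
u = 1/3, v = 2/3 ↦ 0  <
u = 1/3, v = 1 ↦ 0  <
u = 2/3, v = 0 ↦ 2/3  <
u = 2/3, v = 1/3 ↦ 0  <
u = 2/3, v = 2/3 ↦ 0  <
u = 2/3, v = 1 ↦ 0  <
u = 1, v = 0 ↦ 1  ≥
u = 1, v = 1/3 ↦ 0  <
u = 1, v = 2/3 ↦ 0  <
u = 1, v = 1 ↦ 0  <
So 1 of the 16 assignments meets the threshold.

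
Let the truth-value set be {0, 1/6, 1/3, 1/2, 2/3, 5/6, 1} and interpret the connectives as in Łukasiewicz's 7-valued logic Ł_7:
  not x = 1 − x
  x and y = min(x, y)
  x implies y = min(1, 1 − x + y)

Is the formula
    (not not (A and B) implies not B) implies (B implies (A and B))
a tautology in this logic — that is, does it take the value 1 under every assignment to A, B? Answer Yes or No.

No

Counterexample: take A = 0, B = 1/6.
A and B = 0 and 1/6 = 0
not (A and B) = not 0 = 1
not not (A and B) = not 1 = 0
not B = not 1/6 = 5/6
not not (A and B) implies not B = 0 implies 5/6 = 1
A and B = 0 and 1/6 = 0
B implies (A and B) = 1/6 implies 0 = 5/6
(not not (A and B) implies not B) implies (B implies (A and B)) = 1 implies 5/6 = 5/6
This gives 5/6 ≠ 1.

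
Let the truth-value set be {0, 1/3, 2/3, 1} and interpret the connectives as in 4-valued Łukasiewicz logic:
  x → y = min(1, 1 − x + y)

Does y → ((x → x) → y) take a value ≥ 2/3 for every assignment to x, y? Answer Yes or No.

x = 0, y = 0 ↦ 1
x = 0, y = 1/3 ↦ 1
x = 0, y = 2/3 ↦ 1
x = 0, y = 1 ↦ 1
x = 1/3, y = 0 ↦ 1
x = 1/3, y = 1/3 ↦ 1
x = 1/3, y = 2/3 ↦ 1
x = 1/3, y = 1 ↦ 1
x = 2/3, y = 0 ↦ 1
x = 2/3, y = 1/3 ↦ 1
x = 2/3, y = 2/3 ↦ 1
x = 2/3, y = 1 ↦ 1
x = 1, y = 0 ↦ 1
x = 1, y = 1/3 ↦ 1
x = 1, y = 2/3 ↦ 1
x = 1, y = 1 ↦ 1
Every assignment gives a value ≥ 2/3.

Yes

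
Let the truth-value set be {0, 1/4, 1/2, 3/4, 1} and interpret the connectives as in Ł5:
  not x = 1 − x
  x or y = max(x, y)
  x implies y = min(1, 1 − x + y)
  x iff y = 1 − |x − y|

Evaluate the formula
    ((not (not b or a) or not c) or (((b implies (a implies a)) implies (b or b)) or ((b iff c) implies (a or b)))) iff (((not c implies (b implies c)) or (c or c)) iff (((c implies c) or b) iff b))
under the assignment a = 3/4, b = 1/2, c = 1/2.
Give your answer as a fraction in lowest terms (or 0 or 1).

not b = not 1/2 = 1/2
not b or a = 1/2 or 3/4 = 3/4
not (not b or a) = not 3/4 = 1/4
not c = not 1/2 = 1/2
not (not b or a) or not c = 1/4 or 1/2 = 1/2
a implies a = 3/4 implies 3/4 = 1
b implies (a implies a) = 1/2 implies 1 = 1
b or b = 1/2 or 1/2 = 1/2
(b implies (a implies a)) implies (b or b) = 1 implies 1/2 = 1/2
b iff c = 1/2 iff 1/2 = 1
a or b = 3/4 or 1/2 = 3/4
(b iff c) implies (a or b) = 1 implies 3/4 = 3/4
((b implies (a implies a)) implies (b or b)) or ((b iff c) implies (a or b)) = 1/2 or 3/4 = 3/4
(not (not b or a) or not c) or (((b implies (a implies a)) implies (b or b)) or ((b iff c) implies (a or b))) = 1/2 or 3/4 = 3/4
not c = not 1/2 = 1/2
b implies c = 1/2 implies 1/2 = 1
not c implies (b implies c) = 1/2 implies 1 = 1
c or c = 1/2 or 1/2 = 1/2
(not c implies (b implies c)) or (c or c) = 1 or 1/2 = 1
c implies c = 1/2 implies 1/2 = 1
(c implies c) or b = 1 or 1/2 = 1
((c implies c) or b) iff b = 1 iff 1/2 = 1/2
((not c implies (b implies c)) or (c or c)) iff (((c implies c) or b) iff b) = 1 iff 1/2 = 1/2
((not (not b or a) or not c) or (((b implies (a implies a)) implies (b or b)) or ((b iff c) implies (a or b)))) iff (((not c implies (b implies c)) or (c or c)) iff (((c implies c) or b) iff b)) = 3/4 iff 1/2 = 3/4

3/4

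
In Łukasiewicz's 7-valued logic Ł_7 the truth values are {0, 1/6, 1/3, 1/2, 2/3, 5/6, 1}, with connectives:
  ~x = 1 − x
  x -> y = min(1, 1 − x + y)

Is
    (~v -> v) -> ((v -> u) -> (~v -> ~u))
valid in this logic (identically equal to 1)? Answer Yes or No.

No

Counterexample: take u = 2/3, v = 1/2.
~v = ~1/2 = 1/2
~v -> v = 1/2 -> 1/2 = 1
v -> u = 1/2 -> 2/3 = 1
~v = ~1/2 = 1/2
~u = ~2/3 = 1/3
~v -> ~u = 1/2 -> 1/3 = 5/6
(v -> u) -> (~v -> ~u) = 1 -> 5/6 = 5/6
(~v -> v) -> ((v -> u) -> (~v -> ~u)) = 1 -> 5/6 = 5/6
This gives 5/6 ≠ 1.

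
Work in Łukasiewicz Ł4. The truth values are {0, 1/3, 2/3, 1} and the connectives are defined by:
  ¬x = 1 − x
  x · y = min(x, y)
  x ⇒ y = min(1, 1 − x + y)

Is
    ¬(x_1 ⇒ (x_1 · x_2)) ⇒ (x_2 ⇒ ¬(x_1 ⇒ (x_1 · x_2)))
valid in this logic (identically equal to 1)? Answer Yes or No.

Yes

x_1 = 0, x_2 = 0 ↦ 1
x_1 = 0, x_2 = 1/3 ↦ 1
x_1 = 0, x_2 = 2/3 ↦ 1
x_1 = 0, x_2 = 1 ↦ 1
x_1 = 1/3, x_2 = 0 ↦ 1
x_1 = 1/3, x_2 = 1/3 ↦ 1
x_1 = 1/3, x_2 = 2/3 ↦ 1
x_1 = 1/3, x_2 = 1 ↦ 1
x_1 = 2/3, x_2 = 0 ↦ 1
x_1 = 2/3, x_2 = 1/3 ↦ 1
x_1 = 2/3, x_2 = 2/3 ↦ 1
x_1 = 2/3, x_2 = 1 ↦ 1
x_1 = 1, x_2 = 0 ↦ 1
x_1 = 1, x_2 = 1/3 ↦ 1
x_1 = 1, x_2 = 2/3 ↦ 1
x_1 = 1, x_2 = 1 ↦ 1
Every assignment gives a value ≥ 1.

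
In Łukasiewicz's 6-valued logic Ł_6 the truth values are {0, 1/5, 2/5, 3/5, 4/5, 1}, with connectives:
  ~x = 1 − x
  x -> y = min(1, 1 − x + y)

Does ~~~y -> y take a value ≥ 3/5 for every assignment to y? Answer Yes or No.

No

Counterexample: take y = 0.
~y = ~0 = 1
~~y = ~1 = 0
~~~y = ~0 = 1
~~~y -> y = 1 -> 0 = 0
This gives 0, which is below 3/5.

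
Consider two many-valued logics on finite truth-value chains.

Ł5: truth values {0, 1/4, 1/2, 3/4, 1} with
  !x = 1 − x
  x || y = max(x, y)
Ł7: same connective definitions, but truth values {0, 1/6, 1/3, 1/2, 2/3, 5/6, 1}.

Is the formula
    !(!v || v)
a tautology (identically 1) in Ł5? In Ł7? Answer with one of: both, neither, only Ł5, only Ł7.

neither

In Ł5: at v = 0 the value is 0 — not a tautology.
In Ł7: at v = 0 the value is 0 — not a tautology.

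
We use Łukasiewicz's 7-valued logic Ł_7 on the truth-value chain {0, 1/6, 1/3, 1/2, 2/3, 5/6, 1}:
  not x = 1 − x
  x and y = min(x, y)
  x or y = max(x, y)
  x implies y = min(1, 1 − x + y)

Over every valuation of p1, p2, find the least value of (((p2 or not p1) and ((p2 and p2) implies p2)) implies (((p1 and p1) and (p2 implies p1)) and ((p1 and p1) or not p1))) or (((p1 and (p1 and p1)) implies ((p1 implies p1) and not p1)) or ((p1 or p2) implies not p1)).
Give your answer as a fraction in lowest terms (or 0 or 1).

Take p1 = 2/3, p2 = 1:
not p1 = not 2/3 = 1/3
p2 or not p1 = 1 or 1/3 = 1
p2 and p2 = 1 and 1 = 1
(p2 and p2) implies p2 = 1 implies 1 = 1
(p2 or not p1) and ((p2 and p2) implies p2) = 1 and 1 = 1
p1 and p1 = 2/3 and 2/3 = 2/3
p2 implies p1 = 1 implies 2/3 = 2/3
(p1 and p1) and (p2 implies p1) = 2/3 and 2/3 = 2/3
p1 and p1 = 2/3 and 2/3 = 2/3
not p1 = not 2/3 = 1/3
(p1 and p1) or not p1 = 2/3 or 1/3 = 2/3
((p1 and p1) and (p2 implies p1)) and ((p1 and p1) or not p1) = 2/3 and 2/3 = 2/3
((p2 or not p1) and ((p2 and p2) implies p2)) implies (((p1 and p1) and (p2 implies p1)) and ((p1 and p1) or not p1)) = 1 implies 2/3 = 2/3
p1 and p1 = 2/3 and 2/3 = 2/3
p1 and (p1 and p1) = 2/3 and 2/3 = 2/3
p1 implies p1 = 2/3 implies 2/3 = 1
not p1 = not 2/3 = 1/3
(p1 implies p1) and not p1 = 1 and 1/3 = 1/3
(p1 and (p1 and p1)) implies ((p1 implies p1) and not p1) = 2/3 implies 1/3 = 2/3
p1 or p2 = 2/3 or 1 = 1
not p1 = not 2/3 = 1/3
(p1 or p2) implies not p1 = 1 implies 1/3 = 1/3
((p1 and (p1 and p1)) implies ((p1 implies p1) and not p1)) or ((p1 or p2) implies not p1) = 2/3 or 1/3 = 2/3
(((p2 or not p1) and ((p2 and p2) implies p2)) implies (((p1 and p1) and (p2 implies p1)) and ((p1 and p1) or not p1))) or (((p1 and (p1 and p1)) implies ((p1 implies p1) and not p1)) or ((p1 or p2) implies not p1)) = 2/3 or 2/3 = 2/3
No assignment yields a value below 2/3, so this is the minimum.

2/3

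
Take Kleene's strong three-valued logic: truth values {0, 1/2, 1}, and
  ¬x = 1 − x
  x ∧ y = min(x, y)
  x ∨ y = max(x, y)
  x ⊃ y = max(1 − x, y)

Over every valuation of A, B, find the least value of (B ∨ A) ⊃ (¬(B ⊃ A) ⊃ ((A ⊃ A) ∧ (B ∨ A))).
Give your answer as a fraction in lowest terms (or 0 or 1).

Take A = 0, B = 1/2:
B ∨ A = 1/2 ∨ 0 = 1/2
B ⊃ A = 1/2 ⊃ 0 = 1/2
¬(B ⊃ A) = ¬1/2 = 1/2
A ⊃ A = 0 ⊃ 0 = 1
B ∨ A = 1/2 ∨ 0 = 1/2
(A ⊃ A) ∧ (B ∨ A) = 1 ∧ 1/2 = 1/2
¬(B ⊃ A) ⊃ ((A ⊃ A) ∧ (B ∨ A)) = 1/2 ⊃ 1/2 = 1/2
(B ∨ A) ⊃ (¬(B ⊃ A) ⊃ ((A ⊃ A) ∧ (B ∨ A))) = 1/2 ⊃ 1/2 = 1/2
No assignment yields a value below 1/2, so this is the minimum.

1/2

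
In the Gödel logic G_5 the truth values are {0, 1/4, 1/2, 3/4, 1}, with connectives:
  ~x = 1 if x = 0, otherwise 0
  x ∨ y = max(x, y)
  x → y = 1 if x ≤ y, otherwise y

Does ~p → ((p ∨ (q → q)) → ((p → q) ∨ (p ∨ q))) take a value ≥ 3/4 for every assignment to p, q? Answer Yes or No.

Yes

At p = 3/4, q = 0, for instance:
~p = ~3/4 = 0
q → q = 0 → 0 = 1
p ∨ (q → q) = 3/4 ∨ 1 = 1
p → q = 3/4 → 0 = 0
p ∨ q = 3/4 ∨ 0 = 3/4
(p → q) ∨ (p ∨ q) = 0 ∨ 3/4 = 3/4
(p ∨ (q → q)) → ((p → q) ∨ (p ∨ q)) = 1 → 3/4 = 3/4
~p → ((p ∨ (q → q)) → ((p → q) ∨ (p ∨ q))) = 0 → 3/4 = 1
and checking the remaining 24 assignments likewise gives ≥ 3/4 in every case.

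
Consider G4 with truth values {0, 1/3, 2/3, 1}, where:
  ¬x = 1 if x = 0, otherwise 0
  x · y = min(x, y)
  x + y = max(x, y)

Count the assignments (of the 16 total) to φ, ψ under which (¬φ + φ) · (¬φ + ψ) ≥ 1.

φ = 0, ψ = 0 ↦ 1  ≥
φ = 0, ψ = 1/3 ↦ 1  ≥
φ = 0, ψ = 2/3 ↦ 1  ≥
φ = 0, ψ = 1 ↦ 1  ≥
φ = 1/3, ψ = 0 ↦ 0  <
φ = 1/3, ψ = 1/3 ↦ 1/3  <
φ = 1/3, ψ = 2/3 ↦ 1/3  <
φ = 1/3, ψ = 1 ↦ 1/3  <
φ = 2/3, ψ = 0 ↦ 0  <
φ = 2/3, ψ = 1/3 ↦ 1/3  <
φ = 2/3, ψ = 2/3 ↦ 2/3  <
φ = 2/3, ψ = 1 ↦ 2/3  <
φ = 1, ψ = 0 ↦ 0  <
φ = 1, ψ = 1/3 ↦ 1/3  <
φ = 1, ψ = 2/3 ↦ 2/3  <
φ = 1, ψ = 1 ↦ 1  ≥
So 5 of the 16 assignments meet the threshold.

5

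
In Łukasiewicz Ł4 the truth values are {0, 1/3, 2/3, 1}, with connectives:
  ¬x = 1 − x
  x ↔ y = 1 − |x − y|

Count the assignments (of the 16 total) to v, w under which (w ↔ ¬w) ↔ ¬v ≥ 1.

v = 0, w = 0 ↦ 0  <
v = 0, w = 1/3 ↦ 2/3  <
v = 0, w = 2/3 ↦ 2/3  <
v = 0, w = 1 ↦ 0  <
v = 1/3, w = 0 ↦ 1/3  <
v = 1/3, w = 1/3 ↦ 1  ≥
v = 1/3, w = 2/3 ↦ 1  ≥
v = 1/3, w = 1 ↦ 1/3  <
v = 2/3, w = 0 ↦ 2/3  <
v = 2/3, w = 1/3 ↦ 2/3  <
v = 2/3, w = 2/3 ↦ 2/3  <
v = 2/3, w = 1 ↦ 2/3  <
v = 1, w = 0 ↦ 1  ≥
v = 1, w = 1/3 ↦ 1/3  <
v = 1, w = 2/3 ↦ 1/3  <
v = 1, w = 1 ↦ 1  ≥
So 4 of the 16 assignments meet the threshold.

4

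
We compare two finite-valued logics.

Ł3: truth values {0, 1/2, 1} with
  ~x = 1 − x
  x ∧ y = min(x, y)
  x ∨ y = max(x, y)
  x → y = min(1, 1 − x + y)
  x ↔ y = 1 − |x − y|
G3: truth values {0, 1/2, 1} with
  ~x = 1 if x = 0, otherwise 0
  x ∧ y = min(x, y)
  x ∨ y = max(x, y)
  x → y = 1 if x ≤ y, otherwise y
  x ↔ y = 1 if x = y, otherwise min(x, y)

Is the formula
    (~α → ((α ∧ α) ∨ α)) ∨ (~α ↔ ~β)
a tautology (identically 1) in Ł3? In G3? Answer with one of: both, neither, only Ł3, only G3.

neither

In Ł3: at α = 0, β = 1/2 the value is 1/2 — not a tautology.
In G3: at α = 0, β = 1/2 the value is 0 — not a tautology.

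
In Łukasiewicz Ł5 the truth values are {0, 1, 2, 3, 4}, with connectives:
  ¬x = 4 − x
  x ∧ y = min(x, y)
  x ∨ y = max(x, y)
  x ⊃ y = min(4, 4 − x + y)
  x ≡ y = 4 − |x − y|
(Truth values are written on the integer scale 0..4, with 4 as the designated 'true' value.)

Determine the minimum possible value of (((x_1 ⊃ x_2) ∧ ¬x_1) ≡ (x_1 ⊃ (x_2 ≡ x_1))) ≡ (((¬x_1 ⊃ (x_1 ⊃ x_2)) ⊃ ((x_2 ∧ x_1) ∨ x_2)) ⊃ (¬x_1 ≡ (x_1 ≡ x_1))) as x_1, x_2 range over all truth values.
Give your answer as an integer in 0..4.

Take x_1 = 2, x_2 = 0:
x_1 ⊃ x_2 = 2 ⊃ 0 = 2
¬x_1 = ¬2 = 2
(x_1 ⊃ x_2) ∧ ¬x_1 = 2 ∧ 2 = 2
x_2 ≡ x_1 = 0 ≡ 2 = 2
x_1 ⊃ (x_2 ≡ x_1) = 2 ⊃ 2 = 4
((x_1 ⊃ x_2) ∧ ¬x_1) ≡ (x_1 ⊃ (x_2 ≡ x_1)) = 2 ≡ 4 = 2
¬x_1 = ¬2 = 2
x_1 ⊃ x_2 = 2 ⊃ 0 = 2
¬x_1 ⊃ (x_1 ⊃ x_2) = 2 ⊃ 2 = 4
x_2 ∧ x_1 = 0 ∧ 2 = 0
(x_2 ∧ x_1) ∨ x_2 = 0 ∨ 0 = 0
(¬x_1 ⊃ (x_1 ⊃ x_2)) ⊃ ((x_2 ∧ x_1) ∨ x_2) = 4 ⊃ 0 = 0
¬x_1 = ¬2 = 2
x_1 ≡ x_1 = 2 ≡ 2 = 4
¬x_1 ≡ (x_1 ≡ x_1) = 2 ≡ 4 = 2
((¬x_1 ⊃ (x_1 ⊃ x_2)) ⊃ ((x_2 ∧ x_1) ∨ x_2)) ⊃ (¬x_1 ≡ (x_1 ≡ x_1)) = 0 ⊃ 2 = 4
(((x_1 ⊃ x_2) ∧ ¬x_1) ≡ (x_1 ⊃ (x_2 ≡ x_1))) ≡ (((¬x_1 ⊃ (x_1 ⊃ x_2)) ⊃ ((x_2 ∧ x_1) ∨ x_2)) ⊃ (¬x_1 ≡ (x_1 ≡ x_1))) = 2 ≡ 4 = 2
No assignment yields a value below 2, so this is the minimum.

2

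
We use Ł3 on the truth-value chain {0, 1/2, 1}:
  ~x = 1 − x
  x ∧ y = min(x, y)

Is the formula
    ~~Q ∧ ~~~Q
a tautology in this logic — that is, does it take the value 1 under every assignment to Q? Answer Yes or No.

Counterexample: take Q = 0.
~Q = ~0 = 1
~~Q = ~1 = 0
~Q = ~0 = 1
~~Q = ~1 = 0
~~~Q = ~0 = 1
~~Q ∧ ~~~Q = 0 ∧ 1 = 0
This gives 0 ≠ 1.

No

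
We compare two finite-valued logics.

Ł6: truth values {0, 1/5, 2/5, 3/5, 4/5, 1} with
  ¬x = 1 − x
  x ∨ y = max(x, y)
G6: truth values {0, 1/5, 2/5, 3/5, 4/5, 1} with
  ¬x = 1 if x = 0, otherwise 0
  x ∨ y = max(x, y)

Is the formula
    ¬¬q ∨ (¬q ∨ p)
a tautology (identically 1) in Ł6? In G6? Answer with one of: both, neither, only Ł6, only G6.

only G6

In Ł6: at p = 0, q = 1/5 the value is 4/5 — not a tautology.
In G6: every assignment gives 1 — tautology.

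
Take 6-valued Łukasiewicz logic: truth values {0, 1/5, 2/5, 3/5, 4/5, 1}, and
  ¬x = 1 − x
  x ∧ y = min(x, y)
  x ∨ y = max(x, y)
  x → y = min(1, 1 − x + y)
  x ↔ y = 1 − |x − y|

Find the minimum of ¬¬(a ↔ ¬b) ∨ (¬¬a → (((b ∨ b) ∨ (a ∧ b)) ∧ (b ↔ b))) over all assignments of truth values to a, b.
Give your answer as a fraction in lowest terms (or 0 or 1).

Take a = 2/5, b = 0:
¬b = ¬0 = 1
a ↔ ¬b = 2/5 ↔ 1 = 2/5
¬(a ↔ ¬b) = ¬2/5 = 3/5
¬¬(a ↔ ¬b) = ¬3/5 = 2/5
¬a = ¬2/5 = 3/5
¬¬a = ¬3/5 = 2/5
b ∨ b = 0 ∨ 0 = 0
a ∧ b = 2/5 ∧ 0 = 0
(b ∨ b) ∨ (a ∧ b) = 0 ∨ 0 = 0
b ↔ b = 0 ↔ 0 = 1
((b ∨ b) ∨ (a ∧ b)) ∧ (b ↔ b) = 0 ∧ 1 = 0
¬¬a → (((b ∨ b) ∨ (a ∧ b)) ∧ (b ↔ b)) = 2/5 → 0 = 3/5
¬¬(a ↔ ¬b) ∨ (¬¬a → (((b ∨ b) ∨ (a ∧ b)) ∧ (b ↔ b))) = 2/5 ∨ 3/5 = 3/5
No assignment yields a value below 3/5, so this is the minimum.

3/5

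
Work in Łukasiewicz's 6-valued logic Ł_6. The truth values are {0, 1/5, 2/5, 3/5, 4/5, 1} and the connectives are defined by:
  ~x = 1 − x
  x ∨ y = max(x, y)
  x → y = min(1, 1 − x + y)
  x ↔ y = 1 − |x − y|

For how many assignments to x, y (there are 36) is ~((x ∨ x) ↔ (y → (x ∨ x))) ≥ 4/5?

4

value 1: 1 assignment (counts)
value 4/5: 3 assignments (counts)
value 3/5: 5 assignments
value 2/5: 7 assignments
value 1/5: 9 assignments
value 0: 11 assignments
So 4 of the 36 assignments meet the threshold.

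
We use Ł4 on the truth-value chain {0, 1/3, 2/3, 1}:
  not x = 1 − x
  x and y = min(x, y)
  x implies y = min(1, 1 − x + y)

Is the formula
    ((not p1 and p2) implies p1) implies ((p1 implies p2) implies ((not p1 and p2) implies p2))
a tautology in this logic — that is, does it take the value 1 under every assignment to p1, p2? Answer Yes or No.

Yes

p1 = 0, p2 = 0 ↦ 1
p1 = 0, p2 = 1/3 ↦ 1
p1 = 0, p2 = 2/3 ↦ 1
p1 = 0, p2 = 1 ↦ 1
p1 = 1/3, p2 = 0 ↦ 1
p1 = 1/3, p2 = 1/3 ↦ 1
p1 = 1/3, p2 = 2/3 ↦ 1
p1 = 1/3, p2 = 1 ↦ 1
p1 = 2/3, p2 = 0 ↦ 1
p1 = 2/3, p2 = 1/3 ↦ 1
p1 = 2/3, p2 = 2/3 ↦ 1
p1 = 2/3, p2 = 1 ↦ 1
p1 = 1, p2 = 0 ↦ 1
p1 = 1, p2 = 1/3 ↦ 1
p1 = 1, p2 = 2/3 ↦ 1
p1 = 1, p2 = 1 ↦ 1
Every assignment gives a value ≥ 1.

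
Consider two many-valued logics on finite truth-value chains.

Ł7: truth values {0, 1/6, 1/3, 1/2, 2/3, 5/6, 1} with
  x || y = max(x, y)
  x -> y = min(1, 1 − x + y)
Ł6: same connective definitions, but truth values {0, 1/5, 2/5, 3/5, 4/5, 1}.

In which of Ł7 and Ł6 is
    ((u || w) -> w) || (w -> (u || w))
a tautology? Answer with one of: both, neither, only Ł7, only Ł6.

In Ł7: every assignment gives 1 — tautology.
In Ł6: every assignment gives 1 — tautology.

both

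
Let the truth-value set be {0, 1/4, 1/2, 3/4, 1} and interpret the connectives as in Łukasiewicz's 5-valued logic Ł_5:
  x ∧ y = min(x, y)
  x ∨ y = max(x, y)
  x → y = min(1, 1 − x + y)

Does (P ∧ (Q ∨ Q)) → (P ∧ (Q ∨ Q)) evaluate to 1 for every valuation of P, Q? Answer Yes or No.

Yes

At P = 1/4, Q = 1/2, for instance:
Q ∨ Q = 1/2 ∨ 1/2 = 1/2
P ∧ (Q ∨ Q) = 1/4 ∧ 1/2 = 1/4
(P ∧ (Q ∨ Q)) → (P ∧ (Q ∨ Q)) = 1/4 → 1/4 = 1
and checking the remaining 24 assignments likewise gives ≥ 1 in every case.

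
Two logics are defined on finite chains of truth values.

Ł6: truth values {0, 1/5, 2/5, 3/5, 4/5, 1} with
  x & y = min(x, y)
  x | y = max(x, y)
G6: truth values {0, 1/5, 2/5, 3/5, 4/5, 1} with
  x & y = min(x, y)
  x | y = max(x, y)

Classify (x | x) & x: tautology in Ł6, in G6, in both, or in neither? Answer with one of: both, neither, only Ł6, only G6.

In Ł6: at x = 0 the value is 0 — not a tautology.
In G6: at x = 0 the value is 0 — not a tautology.

neither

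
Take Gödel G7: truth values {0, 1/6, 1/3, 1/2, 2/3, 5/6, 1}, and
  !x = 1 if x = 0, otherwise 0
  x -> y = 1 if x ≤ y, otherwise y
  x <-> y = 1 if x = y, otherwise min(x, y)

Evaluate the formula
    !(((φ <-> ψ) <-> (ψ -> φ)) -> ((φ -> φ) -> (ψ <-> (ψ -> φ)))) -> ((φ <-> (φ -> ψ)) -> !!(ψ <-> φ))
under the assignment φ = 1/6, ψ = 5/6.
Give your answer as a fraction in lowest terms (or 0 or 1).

1

φ <-> ψ = 1/6 <-> 5/6 = 1/6
ψ -> φ = 5/6 -> 1/6 = 1/6
(φ <-> ψ) <-> (ψ -> φ) = 1/6 <-> 1/6 = 1
φ -> φ = 1/6 -> 1/6 = 1
ψ -> φ = 5/6 -> 1/6 = 1/6
ψ <-> (ψ -> φ) = 5/6 <-> 1/6 = 1/6
(φ -> φ) -> (ψ <-> (ψ -> φ)) = 1 -> 1/6 = 1/6
((φ <-> ψ) <-> (ψ -> φ)) -> ((φ -> φ) -> (ψ <-> (ψ -> φ))) = 1 -> 1/6 = 1/6
!(((φ <-> ψ) <-> (ψ -> φ)) -> ((φ -> φ) -> (ψ <-> (ψ -> φ)))) = !1/6 = 0
φ -> ψ = 1/6 -> 5/6 = 1
φ <-> (φ -> ψ) = 1/6 <-> 1 = 1/6
ψ <-> φ = 5/6 <-> 1/6 = 1/6
!(ψ <-> φ) = !1/6 = 0
!!(ψ <-> φ) = !0 = 1
(φ <-> (φ -> ψ)) -> !!(ψ <-> φ) = 1/6 -> 1 = 1
!(((φ <-> ψ) <-> (ψ -> φ)) -> ((φ -> φ) -> (ψ <-> (ψ -> φ)))) -> ((φ <-> (φ -> ψ)) -> !!(ψ <-> φ)) = 0 -> 1 = 1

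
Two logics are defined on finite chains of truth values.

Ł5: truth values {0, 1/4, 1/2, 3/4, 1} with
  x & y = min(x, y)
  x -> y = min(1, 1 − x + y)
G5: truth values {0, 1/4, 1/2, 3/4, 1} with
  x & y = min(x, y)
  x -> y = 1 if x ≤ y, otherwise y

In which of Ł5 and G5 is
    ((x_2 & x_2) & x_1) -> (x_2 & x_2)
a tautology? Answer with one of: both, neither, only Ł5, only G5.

In Ł5: every assignment gives 1 — tautology.
In G5: every assignment gives 1 — tautology.

both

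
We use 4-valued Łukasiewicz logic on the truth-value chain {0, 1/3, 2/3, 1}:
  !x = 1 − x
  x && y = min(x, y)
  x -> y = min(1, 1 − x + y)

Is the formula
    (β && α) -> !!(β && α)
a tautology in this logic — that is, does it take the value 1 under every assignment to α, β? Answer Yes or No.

Yes

α = 0, β = 0 ↦ 1
α = 0, β = 1/3 ↦ 1
α = 0, β = 2/3 ↦ 1
α = 0, β = 1 ↦ 1
α = 1/3, β = 0 ↦ 1
α = 1/3, β = 1/3 ↦ 1
α = 1/3, β = 2/3 ↦ 1
α = 1/3, β = 1 ↦ 1
α = 2/3, β = 0 ↦ 1
α = 2/3, β = 1/3 ↦ 1
α = 2/3, β = 2/3 ↦ 1
α = 2/3, β = 1 ↦ 1
α = 1, β = 0 ↦ 1
α = 1, β = 1/3 ↦ 1
α = 1, β = 2/3 ↦ 1
α = 1, β = 1 ↦ 1
Every assignment gives a value ≥ 1.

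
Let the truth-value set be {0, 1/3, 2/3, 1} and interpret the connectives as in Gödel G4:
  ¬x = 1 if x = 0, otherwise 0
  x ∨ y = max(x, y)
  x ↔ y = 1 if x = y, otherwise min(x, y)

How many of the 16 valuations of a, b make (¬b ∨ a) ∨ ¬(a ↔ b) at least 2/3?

13

a = 0, b = 0 ↦ 1  ≥
a = 0, b = 1/3 ↦ 1  ≥
a = 0, b = 2/3 ↦ 1  ≥
a = 0, b = 1 ↦ 1  ≥
a = 1/3, b = 0 ↦ 1  ≥
a = 1/3, b = 1/3 ↦ 1/3  <
a = 1/3, b = 2/3 ↦ 1/3  <
a = 1/3, b = 1 ↦ 1/3  <
a = 2/3, b = 0 ↦ 1  ≥
a = 2/3, b = 1/3 ↦ 2/3  ≥
a = 2/3, b = 2/3 ↦ 2/3  ≥
a = 2/3, b = 1 ↦ 2/3  ≥
a = 1, b = 0 ↦ 1  ≥
a = 1, b = 1/3 ↦ 1  ≥
a = 1, b = 2/3 ↦ 1  ≥
a = 1, b = 1 ↦ 1  ≥
So 13 of the 16 assignments meet the threshold.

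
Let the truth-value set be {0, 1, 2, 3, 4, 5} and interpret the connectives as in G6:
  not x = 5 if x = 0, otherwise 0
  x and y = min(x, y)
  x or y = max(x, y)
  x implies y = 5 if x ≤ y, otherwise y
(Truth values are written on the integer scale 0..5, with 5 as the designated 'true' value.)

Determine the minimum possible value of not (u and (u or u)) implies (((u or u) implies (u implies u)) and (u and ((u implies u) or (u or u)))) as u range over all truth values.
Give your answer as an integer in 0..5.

Take u = 0:
u or u = 0 or 0 = 0
u and (u or u) = 0 and 0 = 0
not (u and (u or u)) = not 0 = 5
u or u = 0 or 0 = 0
u implies u = 0 implies 0 = 5
(u or u) implies (u implies u) = 0 implies 5 = 5
u implies u = 0 implies 0 = 5
u or u = 0 or 0 = 0
(u implies u) or (u or u) = 5 or 0 = 5
u and ((u implies u) or (u or u)) = 0 and 5 = 0
((u or u) implies (u implies u)) and (u and ((u implies u) or (u or u))) = 5 and 0 = 0
not (u and (u or u)) implies (((u or u) implies (u implies u)) and (u and ((u implies u) or (u or u)))) = 5 implies 0 = 0
No assignment yields a value below 0, so this is the minimum.

0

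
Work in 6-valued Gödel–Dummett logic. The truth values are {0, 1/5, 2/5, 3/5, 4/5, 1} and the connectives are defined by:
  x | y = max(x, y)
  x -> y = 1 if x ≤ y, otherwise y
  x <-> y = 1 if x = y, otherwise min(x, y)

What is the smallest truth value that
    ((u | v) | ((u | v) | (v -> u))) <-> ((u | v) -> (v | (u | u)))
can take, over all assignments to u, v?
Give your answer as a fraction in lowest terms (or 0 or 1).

Take u = 0, v = 1/5:
u | v = 0 | 1/5 = 1/5
u | v = 0 | 1/5 = 1/5
v -> u = 1/5 -> 0 = 0
(u | v) | (v -> u) = 1/5 | 0 = 1/5
(u | v) | ((u | v) | (v -> u)) = 1/5 | 1/5 = 1/5
u | v = 0 | 1/5 = 1/5
u | u = 0 | 0 = 0
v | (u | u) = 1/5 | 0 = 1/5
(u | v) -> (v | (u | u)) = 1/5 -> 1/5 = 1
((u | v) | ((u | v) | (v -> u))) <-> ((u | v) -> (v | (u | u))) = 1/5 <-> 1 = 1/5
No assignment yields a value below 1/5, so this is the minimum.

1/5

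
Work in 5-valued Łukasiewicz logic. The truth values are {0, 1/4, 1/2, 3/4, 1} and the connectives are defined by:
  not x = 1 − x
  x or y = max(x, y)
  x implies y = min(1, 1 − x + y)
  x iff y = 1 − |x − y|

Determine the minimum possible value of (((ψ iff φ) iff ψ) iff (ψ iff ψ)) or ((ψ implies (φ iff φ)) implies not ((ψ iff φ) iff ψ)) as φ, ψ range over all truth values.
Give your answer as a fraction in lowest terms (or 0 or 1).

Take φ = 0, ψ = 1/4:
ψ iff φ = 1/4 iff 0 = 3/4
(ψ iff φ) iff ψ = 3/4 iff 1/4 = 1/2
ψ iff ψ = 1/4 iff 1/4 = 1
((ψ iff φ) iff ψ) iff (ψ iff ψ) = 1/2 iff 1 = 1/2
φ iff φ = 0 iff 0 = 1
ψ implies (φ iff φ) = 1/4 implies 1 = 1
ψ iff φ = 1/4 iff 0 = 3/4
(ψ iff φ) iff ψ = 3/4 iff 1/4 = 1/2
not ((ψ iff φ) iff ψ) = not 1/2 = 1/2
(ψ implies (φ iff φ)) implies not ((ψ iff φ) iff ψ) = 1 implies 1/2 = 1/2
(((ψ iff φ) iff ψ) iff (ψ iff ψ)) or ((ψ implies (φ iff φ)) implies not ((ψ iff φ) iff ψ)) = 1/2 or 1/2 = 1/2
No assignment yields a value below 1/2, so this is the minimum.

1/2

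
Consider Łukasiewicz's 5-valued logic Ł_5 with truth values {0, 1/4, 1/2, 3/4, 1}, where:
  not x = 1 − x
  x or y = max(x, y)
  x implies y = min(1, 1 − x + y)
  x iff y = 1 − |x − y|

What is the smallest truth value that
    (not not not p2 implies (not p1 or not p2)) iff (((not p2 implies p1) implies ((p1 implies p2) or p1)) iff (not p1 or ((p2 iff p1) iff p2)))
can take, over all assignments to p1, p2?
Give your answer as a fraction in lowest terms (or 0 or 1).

1/2

Take p1 = 1/2, p2 = 0:
not p2 = not 0 = 1
not not p2 = not 1 = 0
not not not p2 = not 0 = 1
not p1 = not 1/2 = 1/2
not p2 = not 0 = 1
not p1 or not p2 = 1/2 or 1 = 1
not not not p2 implies (not p1 or not p2) = 1 implies 1 = 1
not p2 = not 0 = 1
not p2 implies p1 = 1 implies 1/2 = 1/2
p1 implies p2 = 1/2 implies 0 = 1/2
(p1 implies p2) or p1 = 1/2 or 1/2 = 1/2
(not p2 implies p1) implies ((p1 implies p2) or p1) = 1/2 implies 1/2 = 1
not p1 = not 1/2 = 1/2
p2 iff p1 = 0 iff 1/2 = 1/2
(p2 iff p1) iff p2 = 1/2 iff 0 = 1/2
not p1 or ((p2 iff p1) iff p2) = 1/2 or 1/2 = 1/2
((not p2 implies p1) implies ((p1 implies p2) or p1)) iff (not p1 or ((p2 iff p1) iff p2)) = 1 iff 1/2 = 1/2
(not not not p2 implies (not p1 or not p2)) iff (((not p2 implies p1) implies ((p1 implies p2) or p1)) iff (not p1 or ((p2 iff p1) iff p2))) = 1 iff 1/2 = 1/2
No assignment yields a value below 1/2, so this is the minimum.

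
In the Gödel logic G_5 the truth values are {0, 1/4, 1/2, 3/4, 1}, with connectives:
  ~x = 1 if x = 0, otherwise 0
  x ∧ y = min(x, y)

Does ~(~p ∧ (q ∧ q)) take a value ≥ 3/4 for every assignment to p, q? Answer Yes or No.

No

Counterexample: take p = 0, q = 1/4.
~p = ~0 = 1
q ∧ q = 1/4 ∧ 1/4 = 1/4
~p ∧ (q ∧ q) = 1 ∧ 1/4 = 1/4
~(~p ∧ (q ∧ q)) = ~1/4 = 0
This gives 0, which is below 3/4.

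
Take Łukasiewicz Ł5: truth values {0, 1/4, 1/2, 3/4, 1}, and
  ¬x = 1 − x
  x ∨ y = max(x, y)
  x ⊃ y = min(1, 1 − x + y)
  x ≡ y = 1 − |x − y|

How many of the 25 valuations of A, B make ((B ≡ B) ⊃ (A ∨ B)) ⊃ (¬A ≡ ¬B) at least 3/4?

value 1: 13 assignments (counts)
value 3/4: 4 assignments (counts)
value 1/2: 4 assignments
value 1/4: 2 assignments
value 0: 2 assignments
So 17 of the 25 assignments meet the threshold.

17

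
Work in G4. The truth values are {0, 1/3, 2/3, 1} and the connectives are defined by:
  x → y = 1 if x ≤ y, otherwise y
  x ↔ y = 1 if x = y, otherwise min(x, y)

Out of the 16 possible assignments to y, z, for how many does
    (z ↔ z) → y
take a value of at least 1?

y = 0, z = 0 ↦ 0  <
y = 0, z = 1/3 ↦ 0  <
y = 0, z = 2/3 ↦ 0  <
y = 0, z = 1 ↦ 0  <
y = 1/3, z = 0 ↦ 1/3  <
y = 1/3, z = 1/3 ↦ 1/3  <
y = 1/3, z = 2/3 ↦ 1/3  <
y = 1/3, z = 1 ↦ 1/3  <
y = 2/3, z = 0 ↦ 2/3  <
y = 2/3, z = 1/3 ↦ 2/3  <
y = 2/3, z = 2/3 ↦ 2/3  <
y = 2/3, z = 1 ↦ 2/3  <
y = 1, z = 0 ↦ 1  ≥
y = 1, z = 1/3 ↦ 1  ≥
y = 1, z = 2/3 ↦ 1  ≥
y = 1, z = 1 ↦ 1  ≥
So 4 of the 16 assignments meet the threshold.

4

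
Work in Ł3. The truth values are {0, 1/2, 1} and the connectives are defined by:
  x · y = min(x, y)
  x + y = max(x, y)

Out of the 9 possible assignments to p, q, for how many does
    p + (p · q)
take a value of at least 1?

p = 0, q = 0 ↦ 0  <
p = 0, q = 1/2 ↦ 0  <
p = 0, q = 1 ↦ 0  <
p = 1/2, q = 0 ↦ 1/2  <
p = 1/2, q = 1/2 ↦ 1/2  <
p = 1/2, q = 1 ↦ 1/2  <
p = 1, q = 0 ↦ 1  ≥
p = 1, q = 1/2 ↦ 1  ≥
p = 1, q = 1 ↦ 1  ≥
So 3 of the 9 assignments meet the threshold.

3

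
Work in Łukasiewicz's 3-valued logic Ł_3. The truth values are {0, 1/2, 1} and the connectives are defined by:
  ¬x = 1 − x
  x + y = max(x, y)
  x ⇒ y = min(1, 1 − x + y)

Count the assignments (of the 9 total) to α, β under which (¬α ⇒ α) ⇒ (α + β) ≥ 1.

α = 0, β = 0 ↦ 1  ≥
α = 0, β = 1/2 ↦ 1  ≥
α = 0, β = 1 ↦ 1  ≥
α = 1/2, β = 0 ↦ 1/2  <
α = 1/2, β = 1/2 ↦ 1/2  <
α = 1/2, β = 1 ↦ 1  ≥
α = 1, β = 0 ↦ 1  ≥
α = 1, β = 1/2 ↦ 1  ≥
α = 1, β = 1 ↦ 1  ≥
So 7 of the 9 assignments meet the threshold.

7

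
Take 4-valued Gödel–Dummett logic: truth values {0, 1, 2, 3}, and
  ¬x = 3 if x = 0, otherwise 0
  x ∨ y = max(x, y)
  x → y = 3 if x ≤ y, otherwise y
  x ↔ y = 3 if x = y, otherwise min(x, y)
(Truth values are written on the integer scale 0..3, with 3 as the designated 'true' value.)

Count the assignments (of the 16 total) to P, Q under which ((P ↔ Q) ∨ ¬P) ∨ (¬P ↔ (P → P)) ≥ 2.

9

P = 0, Q = 0 ↦ 3  ≥
P = 0, Q = 1 ↦ 3  ≥
P = 0, Q = 2 ↦ 3  ≥
P = 0, Q = 3 ↦ 3  ≥
P = 1, Q = 0 ↦ 0  <
P = 1, Q = 1 ↦ 3  ≥
P = 1, Q = 2 ↦ 1  <
P = 1, Q = 3 ↦ 1  <
P = 2, Q = 0 ↦ 0  <
P = 2, Q = 1 ↦ 1  <
P = 2, Q = 2 ↦ 3  ≥
P = 2, Q = 3 ↦ 2  ≥
P = 3, Q = 0 ↦ 0  <
P = 3, Q = 1 ↦ 1  <
P = 3, Q = 2 ↦ 2  ≥
P = 3, Q = 3 ↦ 3  ≥
So 9 of the 16 assignments meet the threshold.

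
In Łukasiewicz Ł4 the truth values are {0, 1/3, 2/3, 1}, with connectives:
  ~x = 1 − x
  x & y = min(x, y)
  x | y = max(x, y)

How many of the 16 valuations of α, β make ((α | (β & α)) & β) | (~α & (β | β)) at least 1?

α = 0, β = 0 ↦ 0  <
α = 0, β = 1/3 ↦ 1/3  <
α = 0, β = 2/3 ↦ 2/3  <
α = 0, β = 1 ↦ 1  ≥
α = 1/3, β = 0 ↦ 0  <
α = 1/3, β = 1/3 ↦ 1/3  <
α = 1/3, β = 2/3 ↦ 2/3  <
α = 1/3, β = 1 ↦ 2/3  <
α = 2/3, β = 0 ↦ 0  <
α = 2/3, β = 1/3 ↦ 1/3  <
α = 2/3, β = 2/3 ↦ 2/3  <
α = 2/3, β = 1 ↦ 2/3  <
α = 1, β = 0 ↦ 0  <
α = 1, β = 1/3 ↦ 1/3  <
α = 1, β = 2/3 ↦ 2/3  <
α = 1, β = 1 ↦ 1  ≥
So 2 of the 16 assignments meet the threshold.

2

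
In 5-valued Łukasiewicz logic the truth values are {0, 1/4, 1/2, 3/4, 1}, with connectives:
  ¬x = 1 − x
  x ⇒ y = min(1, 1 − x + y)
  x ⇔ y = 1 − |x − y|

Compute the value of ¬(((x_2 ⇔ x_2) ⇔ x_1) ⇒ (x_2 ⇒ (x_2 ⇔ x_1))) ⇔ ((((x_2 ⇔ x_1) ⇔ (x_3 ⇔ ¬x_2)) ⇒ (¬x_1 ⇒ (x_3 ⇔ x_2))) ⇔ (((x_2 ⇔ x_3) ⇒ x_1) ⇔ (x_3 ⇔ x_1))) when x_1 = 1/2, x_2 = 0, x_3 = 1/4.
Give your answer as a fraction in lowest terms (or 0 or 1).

x_2 ⇔ x_2 = 0 ⇔ 0 = 1
(x_2 ⇔ x_2) ⇔ x_1 = 1 ⇔ 1/2 = 1/2
x_2 ⇔ x_1 = 0 ⇔ 1/2 = 1/2
x_2 ⇒ (x_2 ⇔ x_1) = 0 ⇒ 1/2 = 1
((x_2 ⇔ x_2) ⇔ x_1) ⇒ (x_2 ⇒ (x_2 ⇔ x_1)) = 1/2 ⇒ 1 = 1
¬(((x_2 ⇔ x_2) ⇔ x_1) ⇒ (x_2 ⇒ (x_2 ⇔ x_1))) = ¬1 = 0
x_2 ⇔ x_1 = 0 ⇔ 1/2 = 1/2
¬x_2 = ¬0 = 1
x_3 ⇔ ¬x_2 = 1/4 ⇔ 1 = 1/4
(x_2 ⇔ x_1) ⇔ (x_3 ⇔ ¬x_2) = 1/2 ⇔ 1/4 = 3/4
¬x_1 = ¬1/2 = 1/2
x_3 ⇔ x_2 = 1/4 ⇔ 0 = 3/4
¬x_1 ⇒ (x_3 ⇔ x_2) = 1/2 ⇒ 3/4 = 1
((x_2 ⇔ x_1) ⇔ (x_3 ⇔ ¬x_2)) ⇒ (¬x_1 ⇒ (x_3 ⇔ x_2)) = 3/4 ⇒ 1 = 1
x_2 ⇔ x_3 = 0 ⇔ 1/4 = 3/4
(x_2 ⇔ x_3) ⇒ x_1 = 3/4 ⇒ 1/2 = 3/4
x_3 ⇔ x_1 = 1/4 ⇔ 1/2 = 3/4
((x_2 ⇔ x_3) ⇒ x_1) ⇔ (x_3 ⇔ x_1) = 3/4 ⇔ 3/4 = 1
(((x_2 ⇔ x_1) ⇔ (x_3 ⇔ ¬x_2)) ⇒ (¬x_1 ⇒ (x_3 ⇔ x_2))) ⇔ (((x_2 ⇔ x_3) ⇒ x_1) ⇔ (x_3 ⇔ x_1)) = 1 ⇔ 1 = 1
¬(((x_2 ⇔ x_2) ⇔ x_1) ⇒ (x_2 ⇒ (x_2 ⇔ x_1))) ⇔ ((((x_2 ⇔ x_1) ⇔ (x_3 ⇔ ¬x_2)) ⇒ (¬x_1 ⇒ (x_3 ⇔ x_2))) ⇔ (((x_2 ⇔ x_3) ⇒ x_1) ⇔ (x_3 ⇔ x_1))) = 0 ⇔ 1 = 0

0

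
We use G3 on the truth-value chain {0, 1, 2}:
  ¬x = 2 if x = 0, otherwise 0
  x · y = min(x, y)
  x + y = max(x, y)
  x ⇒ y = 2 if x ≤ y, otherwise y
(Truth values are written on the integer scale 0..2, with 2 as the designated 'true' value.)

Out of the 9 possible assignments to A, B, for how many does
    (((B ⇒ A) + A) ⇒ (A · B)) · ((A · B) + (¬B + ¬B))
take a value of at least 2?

1

A = 0, B = 0 ↦ 0  <
A = 0, B = 1 ↦ 0  <
A = 0, B = 2 ↦ 0  <
A = 1, B = 0 ↦ 0  <
A = 1, B = 1 ↦ 1  <
A = 1, B = 2 ↦ 1  <
A = 2, B = 0 ↦ 0  <
A = 2, B = 1 ↦ 1  <
A = 2, B = 2 ↦ 2  ≥
So 1 of the 9 assignments meets the threshold.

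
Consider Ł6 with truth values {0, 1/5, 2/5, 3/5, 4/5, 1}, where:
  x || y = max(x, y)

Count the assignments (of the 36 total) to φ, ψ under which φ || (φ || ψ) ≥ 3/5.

27

value 1: 11 assignments (counts)
value 4/5: 9 assignments (counts)
value 3/5: 7 assignments (counts)
value 2/5: 5 assignments
value 1/5: 3 assignments
value 0: 1 assignment
So 27 of the 36 assignments meet the threshold.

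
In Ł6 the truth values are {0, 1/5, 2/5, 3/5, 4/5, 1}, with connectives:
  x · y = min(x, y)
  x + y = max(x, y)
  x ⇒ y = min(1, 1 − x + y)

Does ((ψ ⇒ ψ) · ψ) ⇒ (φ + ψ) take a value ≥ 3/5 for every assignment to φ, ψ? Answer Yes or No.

Yes

At φ = 3/5, ψ = 4/5, for instance:
ψ ⇒ ψ = 4/5 ⇒ 4/5 = 1
(ψ ⇒ ψ) · ψ = 1 · 4/5 = 4/5
φ + ψ = 3/5 + 4/5 = 4/5
((ψ ⇒ ψ) · ψ) ⇒ (φ + ψ) = 4/5 ⇒ 4/5 = 1
and checking the remaining 35 assignments likewise gives ≥ 3/5 in every case.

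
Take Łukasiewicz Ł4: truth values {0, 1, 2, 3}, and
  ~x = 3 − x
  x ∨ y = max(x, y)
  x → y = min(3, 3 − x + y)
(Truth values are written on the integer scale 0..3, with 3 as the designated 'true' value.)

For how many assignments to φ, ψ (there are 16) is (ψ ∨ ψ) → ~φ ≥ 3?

φ = 0, ψ = 0 ↦ 3  ≥
φ = 0, ψ = 1 ↦ 3  ≥
φ = 0, ψ = 2 ↦ 3  ≥
φ = 0, ψ = 3 ↦ 3  ≥
φ = 1, ψ = 0 ↦ 3  ≥
φ = 1, ψ = 1 ↦ 3  ≥
φ = 1, ψ = 2 ↦ 3  ≥
φ = 1, ψ = 3 ↦ 2  <
φ = 2, ψ = 0 ↦ 3  ≥
φ = 2, ψ = 1 ↦ 3  ≥
φ = 2, ψ = 2 ↦ 2  <
φ = 2, ψ = 3 ↦ 1  <
φ = 3, ψ = 0 ↦ 3  ≥
φ = 3, ψ = 1 ↦ 2  <
φ = 3, ψ = 2 ↦ 1  <
φ = 3, ψ = 3 ↦ 0  <
So 10 of the 16 assignments meet the threshold.

10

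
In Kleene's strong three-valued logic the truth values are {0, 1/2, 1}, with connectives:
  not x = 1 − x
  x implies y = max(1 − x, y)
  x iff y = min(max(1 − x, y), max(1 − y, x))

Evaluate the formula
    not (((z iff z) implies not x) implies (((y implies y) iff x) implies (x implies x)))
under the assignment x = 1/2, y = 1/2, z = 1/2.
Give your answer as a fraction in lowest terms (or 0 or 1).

z iff z = 1/2 iff 1/2 = 1/2
not x = not 1/2 = 1/2
(z iff z) implies not x = 1/2 implies 1/2 = 1/2
y implies y = 1/2 implies 1/2 = 1/2
(y implies y) iff x = 1/2 iff 1/2 = 1/2
x implies x = 1/2 implies 1/2 = 1/2
((y implies y) iff x) implies (x implies x) = 1/2 implies 1/2 = 1/2
((z iff z) implies not x) implies (((y implies y) iff x) implies (x implies x)) = 1/2 implies 1/2 = 1/2
not (((z iff z) implies not x) implies (((y implies y) iff x) implies (x implies x))) = not 1/2 = 1/2

1/2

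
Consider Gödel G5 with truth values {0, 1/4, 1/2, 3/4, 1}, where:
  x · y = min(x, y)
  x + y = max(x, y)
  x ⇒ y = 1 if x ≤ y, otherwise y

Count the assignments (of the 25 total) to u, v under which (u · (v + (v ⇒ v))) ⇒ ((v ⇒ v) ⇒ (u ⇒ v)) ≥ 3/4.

value 1: 15 assignments (counts)
value 3/4: 1 assignment (counts)
value 1/2: 2 assignments
value 1/4: 3 assignments
value 0: 4 assignments
So 16 of the 25 assignments meet the threshold.

16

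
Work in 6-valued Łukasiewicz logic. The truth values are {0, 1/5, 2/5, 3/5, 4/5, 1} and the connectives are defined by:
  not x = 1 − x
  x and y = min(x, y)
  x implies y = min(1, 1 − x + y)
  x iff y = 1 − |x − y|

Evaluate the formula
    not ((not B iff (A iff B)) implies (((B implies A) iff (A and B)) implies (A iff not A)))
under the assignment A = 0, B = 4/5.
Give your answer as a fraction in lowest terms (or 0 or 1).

not B = not 4/5 = 1/5
A iff B = 0 iff 4/5 = 1/5
not B iff (A iff B) = 1/5 iff 1/5 = 1
B implies A = 4/5 implies 0 = 1/5
A and B = 0 and 4/5 = 0
(B implies A) iff (A and B) = 1/5 iff 0 = 4/5
not A = not 0 = 1
A iff not A = 0 iff 1 = 0
((B implies A) iff (A and B)) implies (A iff not A) = 4/5 implies 0 = 1/5
(not B iff (A iff B)) implies (((B implies A) iff (A and B)) implies (A iff not A)) = 1 implies 1/5 = 1/5
not ((not B iff (A iff B)) implies (((B implies A) iff (A and B)) implies (A iff not A))) = not 1/5 = 4/5

4/5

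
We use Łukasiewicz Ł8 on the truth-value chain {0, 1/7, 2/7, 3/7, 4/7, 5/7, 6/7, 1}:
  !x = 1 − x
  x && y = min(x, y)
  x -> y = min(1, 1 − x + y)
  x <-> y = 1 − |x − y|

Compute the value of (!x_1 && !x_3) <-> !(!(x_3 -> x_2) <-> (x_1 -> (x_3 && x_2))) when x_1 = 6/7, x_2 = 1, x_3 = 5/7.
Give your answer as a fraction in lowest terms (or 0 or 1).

2/7

!x_1 = !6/7 = 1/7
!x_3 = !5/7 = 2/7
!x_1 && !x_3 = 1/7 && 2/7 = 1/7
x_3 -> x_2 = 5/7 -> 1 = 1
!(x_3 -> x_2) = !1 = 0
x_3 && x_2 = 5/7 && 1 = 5/7
x_1 -> (x_3 && x_2) = 6/7 -> 5/7 = 6/7
!(x_3 -> x_2) <-> (x_1 -> (x_3 && x_2)) = 0 <-> 6/7 = 1/7
!(!(x_3 -> x_2) <-> (x_1 -> (x_3 && x_2))) = !1/7 = 6/7
(!x_1 && !x_3) <-> !(!(x_3 -> x_2) <-> (x_1 -> (x_3 && x_2))) = 1/7 <-> 6/7 = 2/7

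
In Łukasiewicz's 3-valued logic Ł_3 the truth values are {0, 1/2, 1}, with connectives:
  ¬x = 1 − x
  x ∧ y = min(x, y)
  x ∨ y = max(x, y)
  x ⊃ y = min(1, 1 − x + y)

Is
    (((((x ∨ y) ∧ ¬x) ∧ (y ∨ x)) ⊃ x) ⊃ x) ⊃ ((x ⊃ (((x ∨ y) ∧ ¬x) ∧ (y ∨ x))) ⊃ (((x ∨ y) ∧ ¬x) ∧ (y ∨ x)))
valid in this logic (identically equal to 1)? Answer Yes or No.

x = 0, y = 0 ↦ 1
x = 0, y = 1/2 ↦ 1
x = 0, y = 1 ↦ 1
x = 1/2, y = 0 ↦ 1
x = 1/2, y = 1/2 ↦ 1
x = 1/2, y = 1 ↦ 1
x = 1, y = 0 ↦ 1
x = 1, y = 1/2 ↦ 1
x = 1, y = 1 ↦ 1
Every assignment gives a value ≥ 1.

Yes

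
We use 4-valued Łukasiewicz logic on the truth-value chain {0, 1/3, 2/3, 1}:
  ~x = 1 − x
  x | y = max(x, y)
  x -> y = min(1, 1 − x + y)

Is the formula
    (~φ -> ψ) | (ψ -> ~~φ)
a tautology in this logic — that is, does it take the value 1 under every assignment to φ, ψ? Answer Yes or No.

Counterexample: take φ = 0, ψ = 1/3.
~φ = ~0 = 1
~φ -> ψ = 1 -> 1/3 = 1/3
~φ = ~0 = 1
~~φ = ~1 = 0
ψ -> ~~φ = 1/3 -> 0 = 2/3
(~φ -> ψ) | (ψ -> ~~φ) = 1/3 | 2/3 = 2/3
This gives 2/3 ≠ 1.

No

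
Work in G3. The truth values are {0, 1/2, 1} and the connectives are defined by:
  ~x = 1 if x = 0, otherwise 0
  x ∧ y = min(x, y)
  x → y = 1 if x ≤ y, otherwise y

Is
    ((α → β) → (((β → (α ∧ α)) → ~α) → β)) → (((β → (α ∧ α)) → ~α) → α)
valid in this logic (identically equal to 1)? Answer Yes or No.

Counterexample: take α = 0, β = 1/2.
α → β = 0 → 1/2 = 1
α ∧ α = 0 ∧ 0 = 0
β → (α ∧ α) = 1/2 → 0 = 0
~α = ~0 = 1
(β → (α ∧ α)) → ~α = 0 → 1 = 1
((β → (α ∧ α)) → ~α) → β = 1 → 1/2 = 1/2
(α → β) → (((β → (α ∧ α)) → ~α) → β) = 1 → 1/2 = 1/2
((β → (α ∧ α)) → ~α) → α = 1 → 0 = 0
((α → β) → (((β → (α ∧ α)) → ~α) → β)) → (((β → (α ∧ α)) → ~α) → α) = 1/2 → 0 = 0
This gives 0 ≠ 1.

No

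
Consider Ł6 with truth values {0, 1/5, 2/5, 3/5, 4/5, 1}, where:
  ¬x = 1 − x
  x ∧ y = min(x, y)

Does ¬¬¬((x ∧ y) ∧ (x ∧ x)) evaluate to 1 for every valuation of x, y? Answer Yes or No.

No

Counterexample: take x = 1/5, y = 1/5.
x ∧ y = 1/5 ∧ 1/5 = 1/5
x ∧ x = 1/5 ∧ 1/5 = 1/5
(x ∧ y) ∧ (x ∧ x) = 1/5 ∧ 1/5 = 1/5
¬((x ∧ y) ∧ (x ∧ x)) = ¬1/5 = 4/5
¬¬((x ∧ y) ∧ (x ∧ x)) = ¬4/5 = 1/5
¬¬¬((x ∧ y) ∧ (x ∧ x)) = ¬1/5 = 4/5
This gives 4/5 ≠ 1.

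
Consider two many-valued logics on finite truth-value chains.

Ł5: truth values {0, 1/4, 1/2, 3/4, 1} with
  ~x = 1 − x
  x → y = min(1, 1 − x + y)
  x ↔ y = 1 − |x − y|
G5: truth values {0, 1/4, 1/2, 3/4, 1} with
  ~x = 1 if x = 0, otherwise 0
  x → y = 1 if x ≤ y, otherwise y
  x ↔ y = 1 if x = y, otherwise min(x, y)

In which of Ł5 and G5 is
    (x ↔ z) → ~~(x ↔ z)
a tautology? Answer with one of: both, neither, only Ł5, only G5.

both

In Ł5: every assignment gives 1 — tautology.
In G5: every assignment gives 1 — tautology.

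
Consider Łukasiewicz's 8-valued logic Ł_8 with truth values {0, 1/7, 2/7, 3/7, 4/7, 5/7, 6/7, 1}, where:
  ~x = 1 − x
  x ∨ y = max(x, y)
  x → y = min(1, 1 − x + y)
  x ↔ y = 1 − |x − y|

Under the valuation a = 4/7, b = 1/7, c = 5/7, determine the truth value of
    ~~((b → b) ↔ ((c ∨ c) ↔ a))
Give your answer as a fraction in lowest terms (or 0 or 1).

b → b = 1/7 → 1/7 = 1
c ∨ c = 5/7 ∨ 5/7 = 5/7
(c ∨ c) ↔ a = 5/7 ↔ 4/7 = 6/7
(b → b) ↔ ((c ∨ c) ↔ a) = 1 ↔ 6/7 = 6/7
~((b → b) ↔ ((c ∨ c) ↔ a)) = ~6/7 = 1/7
~~((b → b) ↔ ((c ∨ c) ↔ a)) = ~1/7 = 6/7

6/7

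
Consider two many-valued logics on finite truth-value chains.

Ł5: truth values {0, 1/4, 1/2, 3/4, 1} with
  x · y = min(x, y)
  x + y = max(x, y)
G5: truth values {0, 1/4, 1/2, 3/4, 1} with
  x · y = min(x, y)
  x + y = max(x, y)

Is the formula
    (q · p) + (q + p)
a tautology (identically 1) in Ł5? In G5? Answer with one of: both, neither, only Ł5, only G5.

neither

In Ł5: at p = 0, q = 0 the value is 0 — not a tautology.
In G5: at p = 0, q = 0 the value is 0 — not a tautology.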